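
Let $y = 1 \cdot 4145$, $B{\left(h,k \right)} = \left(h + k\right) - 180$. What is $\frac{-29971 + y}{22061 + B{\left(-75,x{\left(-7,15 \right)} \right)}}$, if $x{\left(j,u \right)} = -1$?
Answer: $- \frac{25826}{21805} \approx -1.1844$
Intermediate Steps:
$B{\left(h,k \right)} = -180 + h + k$
$y = 4145$
$\frac{-29971 + y}{22061 + B{\left(-75,x{\left(-7,15 \right)} \right)}} = \frac{-29971 + 4145}{22061 - 256} = - \frac{25826}{22061 - 256} = - \frac{25826}{21805}$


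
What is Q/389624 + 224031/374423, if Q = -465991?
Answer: -87189893849/145884186952 ≈ -0.59766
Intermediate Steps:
Q/389624 + 224031/374423 = -465991/389624 + 224031/374423 = -87189893849/145884186952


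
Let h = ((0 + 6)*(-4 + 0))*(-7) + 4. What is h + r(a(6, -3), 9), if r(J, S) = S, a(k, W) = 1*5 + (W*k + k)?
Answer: 181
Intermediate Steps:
a(k, W) = 5 + k + W*k (a(k, W) = 5 + (k + W*k) = 5 + k + W*k)
h = 172 (h = (6*(-4))*(-7) + 4 = -24*(-7) + 4 = 168 + 4 = 172)
h + r(a(6, -3), 9) = 172 + 9 = 181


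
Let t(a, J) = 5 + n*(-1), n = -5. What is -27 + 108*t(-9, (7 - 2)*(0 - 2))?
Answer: 1053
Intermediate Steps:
t(a, J) = 10 (t(a, J) = 5 - 5*(-1) = 5 + 5 = 10)
-27 + 108*t(-9, (7 - 2)*(0 - 2)) = -27 + 108*10 = -27 + 1080 = 1053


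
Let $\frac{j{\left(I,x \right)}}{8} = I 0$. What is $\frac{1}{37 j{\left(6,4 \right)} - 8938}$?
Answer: $- \frac{1}{8938} \approx -0.00011188$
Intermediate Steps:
$j{\left(I,x \right)} = 0$ ($j{\left(I,x \right)} = 8 I 0 = 8 \cdot 0 = 0$)
$\frac{1}{37 j{\left(6,4 \right)} - 8938} = \frac{1}{37 \cdot 0 - 8938} = \frac{1}{0 - 8938} = \frac{1}{-8938} = - \frac{1}{8938}$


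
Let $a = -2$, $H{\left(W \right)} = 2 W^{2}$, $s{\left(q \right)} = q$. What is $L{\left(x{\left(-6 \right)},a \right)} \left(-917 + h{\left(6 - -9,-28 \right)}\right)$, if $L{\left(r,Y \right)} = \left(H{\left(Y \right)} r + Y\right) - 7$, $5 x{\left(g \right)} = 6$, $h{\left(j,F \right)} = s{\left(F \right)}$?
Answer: $-567$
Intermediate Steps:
$h{\left(j,F \right)} = F$
$x{\left(g \right)} = \frac{6}{5}$ ($x{\left(g \right)} = \frac{1}{5} \cdot 6 = \frac{6}{5}$)
$L{\left(r,Y \right)} = -7 + Y + 2 r Y^{2}$ ($L{\left(r,Y \right)} = \left(2 Y^{2} r + Y\right) - 7 = \left(2 r Y^{2} + Y\right) - 7 = \left(Y + 2 r Y^{2}\right) - 7 = -7 + Y + 2 r Y^{2}$)
$L{\left(x{\left(-6 \right)},a \right)} \left(-917 + h{\left(6 - -9,-28 \right)}\right) = \left(-7 - 2 + 2 \cdot \frac{6}{5} \left(-2\right)^{2}\right) \left(-917 - 28\right) = \left(-7 - 2 + 2 \cdot \frac{6}{5} \cdot 4\right) \left(-945\right) = \left(-7 - 2 + \frac{48}{5}\right) \left(-945\right) = \frac{3}{5} \left(-945\right) = -567$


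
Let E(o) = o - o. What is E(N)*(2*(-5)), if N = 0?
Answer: 0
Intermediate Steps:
E(o) = 0
E(N)*(2*(-5)) = 0*(2*(-5)) = 0*(-10) = 0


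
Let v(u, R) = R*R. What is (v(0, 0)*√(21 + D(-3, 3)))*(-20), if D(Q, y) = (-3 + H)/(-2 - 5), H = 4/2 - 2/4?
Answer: 0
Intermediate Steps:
v(u, R) = R²
H = 3/2 (H = 4*(½) - 2*¼ = 2 - ½ = 3/2 ≈ 1.5000)
D(Q, y) = 3/14 (D(Q, y) = (-3 + 3/2)/(-2 - 5) = -3/2/(-7) = -3/2*(-⅐) = 3/14)
(v(0, 0)*√(21 + D(-3, 3)))*(-20) = (0²*√(21 + 3/14))*(-20) = (0*√(297/14))*(-20) = (0*(3*√462/14))*(-20) = 0*(-20) = 0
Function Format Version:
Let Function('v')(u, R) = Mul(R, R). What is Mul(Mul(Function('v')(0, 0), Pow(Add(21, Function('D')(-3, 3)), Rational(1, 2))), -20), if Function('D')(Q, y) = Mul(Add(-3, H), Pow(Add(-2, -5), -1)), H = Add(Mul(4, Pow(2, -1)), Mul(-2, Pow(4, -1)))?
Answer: 0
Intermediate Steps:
Function('v')(u, R) = Pow(R, 2)
H = Rational(3, 2) (H = Add(Mul(4, Rational(1, 2)), Mul(-2, Rational(1, 4))) = Add(2, Rational(-1, 2)) = Rational(3, 2) ≈ 1.5000)
Function('D')(Q, y) = Rational(3, 14) (Function('D')(Q, y) = Mul(Add(-3, Rational(3, 2)), Pow(Add(-2, -5), -1)) = Mul(Rational(-3, 2), Pow(-7, -1)) = Mul(Rational(-3, 2), Rational(-1, 7)) = Rational(3, 14))
Mul(Mul(Function('v')(0, 0), Pow(Add(21, Function('D')(-3, 3)), Rational(1, 2))), -20) = Mul(Mul(Pow(0, 2), Pow(Add(21, Rational(3, 14)), Rational(1, 2))), -20) = Mul(Mul(0, Pow(Rational(297, 14), Rational(1, 2))), -20) = Mul(Mul(0, Mul(Rational(3, 14), Pow(462, Rational(1, 2)))), -20) = Mul(0, -20) = 0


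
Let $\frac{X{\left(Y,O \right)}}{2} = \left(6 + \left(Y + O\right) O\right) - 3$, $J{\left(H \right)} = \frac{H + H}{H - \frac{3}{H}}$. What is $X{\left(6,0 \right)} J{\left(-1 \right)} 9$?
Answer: $-54$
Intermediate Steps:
$J{\left(H \right)} = \frac{2 H}{H - \frac{3}{H}}$
$X{\left(Y,O \right)} = 6 + 2 O \left(O + Y\right)$ ($X{\left(Y,O \right)} = 2 \left(\left(6 + \left(Y + O\right) O\right) - 3\right) = 2 \left(\left(6 + \left(O + Y\right) O\right) - 3\right) = 2 \left(\left(6 + O \left(O + Y\right)\right) - 3\right) = 2 \left(3 + O \left(O + Y\right)\right) = 6 + 2 O \left(O + Y\right)$)
$X{\left(6,0 \right)} J{\left(-1 \right)} 9 = \left(6 + 2 \cdot 0^{2} + 2 \cdot 0 \cdot 6\right) \frac{2 \left(-1\right)^{2}}{-3 + \left(-1\right)^{2}} \cdot 9 = \left(6 + 2 \cdot 0 + 0\right) 2 \cdot 1 \frac{1}{-3 + 1} \cdot 9 = \left(6 + 0 + 0\right) 2 \cdot 1 \frac{1}{-2} \cdot 9 = 6 \cdot 2 \cdot 1 \left(- \frac{1}{2}\right) 9 = 6 \left(-1\right) 9 = \left(-6\right) 9 = -54$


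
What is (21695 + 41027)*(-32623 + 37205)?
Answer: 287392204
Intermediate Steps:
(21695 + 41027)*(-32623 + 37205) = 62722*4582 = 287392204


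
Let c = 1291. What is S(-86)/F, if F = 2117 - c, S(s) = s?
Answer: -43/413 ≈ -0.10412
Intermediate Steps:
F = 826 (F = 2117 - 1*1291 = 2117 - 1291 = 826)
S(-86)/F = -86/826 = -86*1/826 = -43/413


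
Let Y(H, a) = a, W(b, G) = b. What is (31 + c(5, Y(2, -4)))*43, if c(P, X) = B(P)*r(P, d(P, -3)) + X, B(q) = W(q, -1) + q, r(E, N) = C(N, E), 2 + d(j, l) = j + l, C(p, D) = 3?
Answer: 2451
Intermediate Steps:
d(j, l) = -2 + j + l (d(j, l) = -2 + (j + l) = -2 + j + l)
r(E, N) = 3
B(q) = 2*q (B(q) = q + q = 2*q)
c(P, X) = X + 6*P (c(P, X) = (2*P)*3 + X = 6*P + X = X + 6*P)
(31 + c(5, Y(2, -4)))*43 = (31 + (-4 + 6*5))*43 = (31 + (-4 + 30))*43 = (31 + 26)*43 = 57*43 = 2451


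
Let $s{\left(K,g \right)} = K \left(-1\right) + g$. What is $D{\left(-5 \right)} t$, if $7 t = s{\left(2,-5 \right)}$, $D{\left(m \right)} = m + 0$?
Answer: $5$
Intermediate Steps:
$s{\left(K,g \right)} = g - K$ ($s{\left(K,g \right)} = - K + g = g - K$)
$D{\left(m \right)} = m$
$t = -1$ ($t = \frac{-5 - 2}{7} = \frac{1}{7} \left(-7\right) = -1$)
$D{\left(-5 \right)} t = \left(-5\right) \left(-1\right) = 5$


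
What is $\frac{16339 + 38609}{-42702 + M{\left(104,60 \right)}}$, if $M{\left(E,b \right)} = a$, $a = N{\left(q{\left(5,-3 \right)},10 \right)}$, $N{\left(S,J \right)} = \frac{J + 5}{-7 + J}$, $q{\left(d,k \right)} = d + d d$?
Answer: $- \frac{54948}{42697} \approx -1.2869$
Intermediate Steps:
$q{\left(d,k \right)} = d + d^{2}$
$N{\left(S,J \right)} = \frac{5 + J}{-7 + J}$
$a = 5$ ($a = \frac{5 + 10}{-7 + 10} = \frac{1}{3} \cdot 15 = 5$)
$M{\left(E,b \right)} = 5$
$\frac{16339 + 38609}{-42702 + M{\left(104,60 \right)}} = \frac{16339 + 38609}{-42702 + 5} = \frac{54948}{-42697} = 54948 \left(- \frac{1}{42697}\right) = - \frac{54948}{42697}$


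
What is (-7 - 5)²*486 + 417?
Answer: 70401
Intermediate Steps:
(-7 - 5)²*486 + 417 = (-12)²*486 + 417 = 144*486 + 417 = 69984 + 417 = 70401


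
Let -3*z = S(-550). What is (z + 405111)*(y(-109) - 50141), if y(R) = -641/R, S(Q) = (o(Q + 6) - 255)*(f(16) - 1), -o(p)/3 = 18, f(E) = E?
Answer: -2222264429568/109 ≈ -2.0388e+10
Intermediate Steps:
o(p) = -54 (o(p) = -3*18 = -54)
S(Q) = -4635 (S(Q) = (-54 - 255)*(16 - 1) = -309*15 = -4635)
z = 1545 (z = -1/3*(-4635) = 1545)
(z + 405111)*(y(-109) - 50141) = (1545 + 405111)*(-641/(-109) - 50141) = 406656*(-641*(-1/109) - 50141) = 406656*(641/109 - 50141) = 406656*(-5464728/109) = -2222264429568/109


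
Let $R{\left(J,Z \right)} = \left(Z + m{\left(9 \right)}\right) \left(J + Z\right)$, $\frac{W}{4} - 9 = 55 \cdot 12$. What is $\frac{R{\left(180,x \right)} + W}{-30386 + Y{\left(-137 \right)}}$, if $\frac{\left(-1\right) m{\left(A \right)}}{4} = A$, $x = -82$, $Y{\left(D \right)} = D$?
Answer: $\frac{8888}{30523} \approx 0.29119$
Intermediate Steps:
$W = 2676$ ($W = 36 + 4 \cdot 55 \cdot 12 = 36 + 4 \cdot 660 = 36 + 2640 = 2676$)
$m{\left(A \right)} = - 4 A$
$R{\left(J,Z \right)} = \left(-36 + Z\right) \left(J + Z\right)$ ($R{\left(J,Z \right)} = \left(Z - 36\right) \left(J + Z\right) = \left(-36 + Z\right) \left(J + Z\right)$)
$\frac{R{\left(180,x \right)} + W}{-30386 + Y{\left(-137 \right)}} = \frac{\left(\left(-82\right)^{2} - 6480 - -2952 + 180 \left(-82\right)\right) + 2676}{-30386 - 137} = \frac{\left(6724 - 6480 + 2952 - 14760\right) + 2676}{-30523} = \left(-11564 + 2676\right) \left(- \frac{1}{30523}\right) = \left(-8888\right) \left(- \frac{1}{30523}\right) = \frac{8888}{30523}$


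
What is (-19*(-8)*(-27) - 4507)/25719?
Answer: -8611/25719 ≈ -0.33481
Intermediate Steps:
(-19*(-8)*(-27) - 4507)/25719 = (152*(-27) - 4507)*(1/25719) = (-4104 - 4507)*(1/25719) = -8611*1/25719 = -8611/25719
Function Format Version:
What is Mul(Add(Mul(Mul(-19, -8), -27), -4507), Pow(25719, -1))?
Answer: Rational(-8611, 25719) ≈ -0.33481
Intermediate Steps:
Mul(Add(Mul(Mul(-19, -8), -27), -4507), Pow(25719, -1)) = Mul(Add(Mul(152, -27), -4507), Rational(1, 25719)) = Mul(Add(-4104, -4507), Rational(1, 25719)) = Mul(-8611, Rational(1, 25719)) = Rational(-8611, 25719)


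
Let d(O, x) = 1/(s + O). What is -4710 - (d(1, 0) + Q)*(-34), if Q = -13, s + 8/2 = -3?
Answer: -15473/3 ≈ -5157.7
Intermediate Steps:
s = -7 (s = -4 - 3 = -7)
d(O, x) = 1/(-7 + O)
-4710 - (d(1, 0) + Q)*(-34) = -4710 - (1/(-7 + 1) - 13)*(-34) = -4710 - (1/(-6) - 13)*(-34) = -4710 - (-⅙ - 13)*(-34) = -4710 - (-79)*(-34)/6 = -4710 - 1*1343/3 = -4710 - 1343/3 = -15473/3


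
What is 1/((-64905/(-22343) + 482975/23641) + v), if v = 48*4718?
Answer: 528210863/119633070407962 ≈ 4.4153e-6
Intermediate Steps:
v = 226464
1/((-64905/(-22343) + 482975/23641) + v) = 1/((-64905/(-22343) + 482975/23641) + 226464) = 1/((-64905*(-1/22343) + 482975*(1/23641)) + 226464) = 1/((64905/22343 + 482975/23641) + 226464) = 1/(12325529530/528210863 + 226464) = 1/(119633070407962/528210863) = 528210863/119633070407962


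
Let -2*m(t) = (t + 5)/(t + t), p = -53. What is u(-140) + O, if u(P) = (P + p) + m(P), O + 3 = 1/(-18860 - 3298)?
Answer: -243505397/1240848 ≈ -196.24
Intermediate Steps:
O = -66475/22158 (O = -3 + 1/(-18860 - 3298) = -3 + 1/(-22158) = -3 - 1/22158 = -66475/22158 ≈ -3.0000)
m(t) = -(5 + t)/(4*t) (m(t) = -(t + 5)/(2*(t + t)) = -(5 + t)/(2*(2*t)) = -(5 + t)*1/(2*t)/2 = -(5 + t)/(4*t))
u(P) = -53 + P + (-5 - P)/(4*P) (u(P) = (P - 53) + (-5 - P)/(4*P) = (-53 + P) + (-5 - P)/(4*P) = -53 + P + (-5 - P)/(4*P))
u(-140) + O = (-213/4 - 140 - 5/4/(-140)) - 66475/22158 = (-213/4 - 140 - 5/4*(-1/140)) - 66475/22158 = (-213/4 - 140 + 1/112) - 66475/22158 = -21643/112 - 66475/22158 = -243505397/1240848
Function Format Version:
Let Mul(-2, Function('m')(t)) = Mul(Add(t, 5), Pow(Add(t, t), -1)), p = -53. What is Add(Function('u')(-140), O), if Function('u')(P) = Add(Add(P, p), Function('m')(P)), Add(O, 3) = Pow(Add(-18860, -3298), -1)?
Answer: Rational(-243505397, 1240848) ≈ -196.24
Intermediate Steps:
O = Rational(-66475, 22158) (O = Add(-3, Pow(Add(-18860, -3298), -1)) = Add(-3, Pow(-22158, -1)) = Add(-3, Rational(-1, 22158)) = Rational(-66475, 22158) ≈ -3.0000)
Function('m')(t) = Mul(Rational(-1, 4), Pow(t, -1), Add(5, t)) (Function('m')(t) = Mul(Rational(-1, 2), Mul(Add(t, 5), Pow(Add(t, t), -1))) = Mul(Rational(-1, 2), Mul(Add(5, t), Pow(Mul(2, t), -1))) = Mul(Rational(-1, 2), Mul(Add(5, t), Mul(Rational(1, 2), Pow(t, -1)))) = Mul(Rational(-1, 2), Mul(Rational(1, 2), Pow(t, -1), Add(5, t))) = Mul(Rational(-1, 4), Pow(t, -1), Add(5, t)))
Function('u')(P) = Add(-53, P, Mul(Rational(1, 4), Pow(P, -1), Add(-5, Mul(-1, P)))) (Function('u')(P) = Add(Add(P, -53), Mul(Rational(1, 4), Pow(P, -1), Add(-5, Mul(-1, P)))) = Add(Add(-53, P), Mul(Rational(1, 4), Pow(P, -1), Add(-5, Mul(-1, P)))) = Add(-53, P, Mul(Rational(1, 4), Pow(P, -1), Add(-5, Mul(-1, P)))))
Add(Function('u')(-140), O) = Add(Add(Rational(-213, 4), -140, Mul(Rational(-5, 4), Pow(-140, -1))), Rational(-66475, 22158)) = Add(Add(Rational(-213, 4), -140, Mul(Rational(-5, 4), Rational(-1, 140))), Rational(-66475, 22158)) = Add(Add(Rational(-213, 4), -140, Rational(1, 112)), Rational(-66475, 22158)) = Add(Rational(-21643, 112), Rational(-66475, 22158)) = Rational(-243505397, 1240848)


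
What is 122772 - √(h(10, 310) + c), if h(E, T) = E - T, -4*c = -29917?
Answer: 122772 - 47*√13/2 ≈ 1.2269e+5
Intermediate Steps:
c = 29917/4 (c = -¼*(-29917) = 29917/4 ≈ 7479.3)
122772 - √(h(10, 310) + c) = 122772 - √((10 - 1*310) + 29917/4) = 122772 - √((10 - 310) + 29917/4) = 122772 - √(-300 + 29917/4) = 122772 - √(28717/4) = 122772 - 47*√13/2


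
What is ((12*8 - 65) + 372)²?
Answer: 162409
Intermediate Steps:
((12*8 - 65) + 372)² = ((96 - 65) + 372)² = (31 + 372)² = 403² = 162409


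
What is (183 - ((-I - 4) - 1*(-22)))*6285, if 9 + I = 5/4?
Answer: 3953265/4 ≈ 9.8832e+5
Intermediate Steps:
I = -31/4 (I = -9 + 5/4 = -31/4 ≈ -7.7500)
(183 - ((-I - 4) - 1*(-22)))*6285 = (183 - ((-1*(-31/4) - 4) - 1*(-22)))*6285 = (183 - ((31/4 - 4) + 22))*6285 = (183 - (15/4 + 22))*6285 = (183 - 1*103/4)*6285 = (183 - 103/4)*6285 = (629/4)*6285 = 3953265/4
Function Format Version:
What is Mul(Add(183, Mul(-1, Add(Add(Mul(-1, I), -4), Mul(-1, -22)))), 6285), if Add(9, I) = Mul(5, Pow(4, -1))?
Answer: Rational(3953265, 4) ≈ 9.8832e+5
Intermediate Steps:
I = Rational(-31, 4) (I = Add(-9, Mul(5, Pow(4, -1))) = Add(-9, Mul(5, Rational(1, 4))) = Add(-9, Rational(5, 4)) = Rational(-31, 4) ≈ -7.7500)
Mul(Add(183, Mul(-1, Add(Add(Mul(-1, I), -4), Mul(-1, -22)))), 6285) = Mul(Add(183, Mul(-1, Add(Add(Mul(-1, Rational(-31, 4)), -4), Mul(-1, -22)))), 6285) = Mul(Add(183, Mul(-1, Add(Add(Rational(31, 4), -4), 22))), 6285) = Mul(Add(183, Mul(-1, Add(Rational(15, 4), 22))), 6285) = Mul(Add(183, Mul(-1, Rational(103, 4))), 6285) = Mul(Add(183, Rational(-103, 4)), 6285) = Mul(Rational(629, 4), 6285) = Rational(3953265, 4)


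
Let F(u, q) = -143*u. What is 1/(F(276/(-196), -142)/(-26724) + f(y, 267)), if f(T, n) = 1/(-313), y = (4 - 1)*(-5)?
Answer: -136621996/1465949 ≈ -93.197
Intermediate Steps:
y = -15 (y = 3*(-5) = -15)
f(T, n) = -1/313
1/(F(276/(-196), -142)/(-26724) + f(y, 267)) = 1/(-39468/(-196)/(-26724) - 1/313) = 1/(-39468*(-1)/196*(-1/26724) - 1/313) = 1/(-143*(-69/49)*(-1/26724) - 1/313) = 1/((9867/49)*(-1/26724) - 1/313) = 1/(-3289/436492 - 1/313) = 1/(-1465949/136621996) = -136621996/1465949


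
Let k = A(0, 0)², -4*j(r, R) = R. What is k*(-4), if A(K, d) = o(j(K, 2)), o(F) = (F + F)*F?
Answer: -1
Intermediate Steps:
j(r, R) = -R/4
o(F) = 2*F² (o(F) = (2*F)*F = 2*F²)
A(K, d) = ½ (A(K, d) = 2*(-¼*2)² = 2*(-½)² = 2*(¼) = ½)
k = ¼ (k = (½)² = ¼ ≈ 0.25000)
k*(-4) = (¼)*(-4) = -1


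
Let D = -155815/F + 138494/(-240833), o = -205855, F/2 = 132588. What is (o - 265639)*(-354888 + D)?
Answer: 5343048582658686326021/31931565804 ≈ 1.6733e+11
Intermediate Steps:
F = 265176 (F = 2*132588 = 265176)
D = -74250678839/63863131608 (D = -155815/265176 + 138494/(-240833) = -155815*1/265176 + 138494*(-1/240833) = -155815/265176 - 138494/240833 = -74250678839/63863131608 ≈ -1.1627)
(o - 265639)*(-354888 + D) = (-205855 - 265639)*(-354888 - 74250678839/63863131608) = -471494*(-22664333300778743/63863131608) = 5343048582658686326021/31931565804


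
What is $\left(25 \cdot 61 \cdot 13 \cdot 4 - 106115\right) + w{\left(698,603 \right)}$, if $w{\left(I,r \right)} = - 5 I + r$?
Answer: $-29702$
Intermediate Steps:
$w{\left(I,r \right)} = r - 5 I$
$\left(25 \cdot 61 \cdot 13 \cdot 4 - 106115\right) + w{\left(698,603 \right)} = \left(25 \cdot 61 \cdot 13 \cdot 4 - 106115\right) + \left(603 - 3490\right) = \left(1525 \cdot 52 - 106115\right) + \left(603 - 3490\right) = \left(79300 - 106115\right) - 2887 = -26815 - 2887 = -29702$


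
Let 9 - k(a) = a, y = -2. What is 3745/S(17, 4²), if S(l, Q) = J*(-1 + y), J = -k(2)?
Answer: 535/3 ≈ 178.33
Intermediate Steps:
k(a) = 9 - a
J = -7 (J = -(9 - 1*2) = -(9 - 2) = -1*7 = -7)
S(l, Q) = 21 (S(l, Q) = -7*(-1 - 2) = -7*(-3) = 21)
3745/S(17, 4²) = 3745/21 = 3745*(1/21) = 535/3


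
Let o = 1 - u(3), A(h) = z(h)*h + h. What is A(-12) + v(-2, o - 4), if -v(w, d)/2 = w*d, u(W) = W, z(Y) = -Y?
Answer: -180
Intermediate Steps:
A(h) = h - h**2 (A(h) = (-h)*h + h = -h**2 + h = h - h**2)
o = -2 (o = 1 - 1*3 = 1 - 3 = -2)
v(w, d) = -2*d*w (v(w, d) = -2*w*d = -2*d*w)
A(-12) + v(-2, o - 4) = -12*(1 - 1*(-12)) - 2*(-2 - 4)*(-2) = -12*(1 + 12) - 2*(-6)*(-2) = -12*13 - 24 = -156 - 24 = -180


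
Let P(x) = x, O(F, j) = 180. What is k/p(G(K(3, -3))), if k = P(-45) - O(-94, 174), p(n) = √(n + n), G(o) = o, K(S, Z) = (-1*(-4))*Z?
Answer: 75*I*√6/4 ≈ 45.928*I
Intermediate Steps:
K(S, Z) = 4*Z
p(n) = √2*√n (p(n) = √(2*n) = √2*√n)
k = -225 (k = -45 - 1*180 = -45 - 180 = -225)
k/p(G(K(3, -3))) = -225*(-I*√6/12) = -(-75)*I*√6/4 = 75*I*√6/4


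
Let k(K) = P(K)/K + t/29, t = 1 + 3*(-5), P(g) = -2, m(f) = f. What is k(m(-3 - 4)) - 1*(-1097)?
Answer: 222651/203 ≈ 1096.8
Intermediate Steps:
t = -14 (t = 1 - 15 = -14)
k(K) = -14/29 - 2/K (k(K) = -2/K - 14/29 = -14/29 - 2/K)
k(m(-3 - 4)) - 1*(-1097) = (-14/29 - 2/(-3 - 4)) - 1*(-1097) = (-14/29 - 2/(-7)) + 1097 = (-14/29 - 2*(-⅐)) + 1097 = (-14/29 + 2/7) + 1097 = -40/203 + 1097 = 222651/203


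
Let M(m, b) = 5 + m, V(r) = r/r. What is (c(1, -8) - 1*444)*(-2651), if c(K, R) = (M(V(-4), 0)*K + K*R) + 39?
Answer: 1078957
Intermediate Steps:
V(r) = 1
c(K, R) = 39 + 6*K + K*R (c(K, R) = ((5 + 1)*K + K*R) + 39 = (6*K + K*R) + 39 = 39 + 6*K + K*R)
(c(1, -8) - 1*444)*(-2651) = ((39 + 6*1 + 1*(-8)) - 1*444)*(-2651) = ((39 + 6 - 8) - 444)*(-2651) = (37 - 444)*(-2651) = -407*(-2651) = 1078957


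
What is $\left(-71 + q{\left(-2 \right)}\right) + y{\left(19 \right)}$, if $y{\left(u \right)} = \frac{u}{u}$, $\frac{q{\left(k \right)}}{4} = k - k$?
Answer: $-70$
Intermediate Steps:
$q{\left(k \right)} = 0$ ($q{\left(k \right)} = 4 \left(k - k\right) = 4 \cdot 0 = 0$)
$y{\left(u \right)} = 1$
$\left(-71 + q{\left(-2 \right)}\right) + y{\left(19 \right)} = \left(-71 + 0\right) + 1 = -71 + 1 = -70$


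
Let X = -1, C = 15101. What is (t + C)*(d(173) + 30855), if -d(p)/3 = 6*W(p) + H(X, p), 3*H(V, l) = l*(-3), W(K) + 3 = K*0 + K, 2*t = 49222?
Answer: 1124405568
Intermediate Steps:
t = 24611 (t = (½)*49222 = 24611)
W(K) = -3 + K (W(K) = -3 + (K*0 + K) = -3 + (0 + K) = -3 + K)
H(V, l) = -l (H(V, l) = (l*(-3))/3 = (-3*l)/3 = -l)
d(p) = 54 - 15*p (d(p) = -3*(6*(-3 + p) - p) = -3*((-18 + 6*p) - p) = -3*(-18 + 5*p) = 54 - 15*p)
(t + C)*(d(173) + 30855) = (24611 + 15101)*((54 - 15*173) + 30855) = 39712*((54 - 2595) + 30855) = 39712*(-2541 + 30855) = 39712*28314 = 1124405568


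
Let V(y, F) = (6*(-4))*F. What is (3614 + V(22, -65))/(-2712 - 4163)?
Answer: -5174/6875 ≈ -0.75258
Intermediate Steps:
V(y, F) = -24*F
(3614 + V(22, -65))/(-2712 - 4163) = (3614 - 24*(-65))/(-2712 - 4163) = (3614 + 1560)/(-6875) = 5174*(-1/6875) = -5174/6875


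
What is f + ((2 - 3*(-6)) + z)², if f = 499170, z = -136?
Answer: 512626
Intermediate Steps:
f + ((2 - 3*(-6)) + z)² = 499170 + ((2 - 3*(-6)) - 136)² = 499170 + ((2 + 18) - 136)² = 499170 + (20 - 136)² = 499170 + (-116)² = 499170 + 13456 = 512626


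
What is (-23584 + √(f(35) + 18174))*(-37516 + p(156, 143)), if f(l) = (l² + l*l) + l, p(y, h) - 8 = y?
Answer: 880909568 - 37352*√20659 ≈ 8.7554e+8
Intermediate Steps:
p(y, h) = 8 + y
f(l) = l + 2*l² (f(l) = (l² + l²) + l = 2*l² + l = l + 2*l²)
(-23584 + √(f(35) + 18174))*(-37516 + p(156, 143)) = (-23584 + √(35*(1 + 2*35) + 18174))*(-37516 + (8 + 156)) = (-23584 + √(35*(1 + 70) + 18174))*(-37516 + 164) = (-23584 + √(35*71 + 18174))*(-37352) = (-23584 + √(2485 + 18174))*(-37352) = (-23584 + √20659)*(-37352) = 880909568 - 37352*√20659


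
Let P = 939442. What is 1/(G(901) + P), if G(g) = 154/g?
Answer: 901/846437396 ≈ 1.0645e-6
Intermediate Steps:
1/(G(901) + P) = 1/(154/901 + 939442) = 1/(846437396/901) = 901/846437396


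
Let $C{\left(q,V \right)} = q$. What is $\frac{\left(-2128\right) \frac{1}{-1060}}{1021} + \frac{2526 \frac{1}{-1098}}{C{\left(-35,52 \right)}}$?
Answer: $\frac{4692613}{69318753} \approx 0.067696$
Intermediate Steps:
$\frac{\left(-2128\right) \frac{1}{-1060}}{1021} + \frac{2526 \frac{1}{-1098}}{C{\left(-35,52 \right)}} = \frac{\left(-2128\right) \frac{1}{-1060}}{1021} + \frac{2526 \frac{1}{-1098}}{-35} = \left(-2128\right) \left(- \frac{1}{1060}\right) \frac{1}{1021} + 2526 \left(- \frac{1}{1098}\right) \left(- \frac{1}{35}\right) = \frac{532}{265} \cdot \frac{1}{1021} - - \frac{421}{6405} = \frac{532}{270565} + \frac{421}{6405} = \frac{4692613}{69318753}$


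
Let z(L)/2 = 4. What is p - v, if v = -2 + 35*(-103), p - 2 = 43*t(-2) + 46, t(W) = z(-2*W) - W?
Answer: 4085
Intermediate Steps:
z(L) = 8 (z(L) = 2*4 = 8)
t(W) = 8 - W
p = 478 (p = 2 + (43*(8 - 1*(-2)) + 46) = 2 + (43*(8 + 2) + 46) = 2 + (43*10 + 46) = 2 + (430 + 46) = 2 + 476 = 478)
v = -3607 (v = -2 - 3605 = -3607)
p - v = 478 - 1*(-3607) = 478 + 3607 = 4085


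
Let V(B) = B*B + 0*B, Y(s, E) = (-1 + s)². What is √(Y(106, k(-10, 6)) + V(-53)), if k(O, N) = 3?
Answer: √13834 ≈ 117.62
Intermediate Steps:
V(B) = B² (V(B) = B² + 0 = B²)
√(Y(106, k(-10, 6)) + V(-53)) = √((-1 + 106)² + (-53)²) = √(105² + 2809) = √(11025 + 2809) = √13834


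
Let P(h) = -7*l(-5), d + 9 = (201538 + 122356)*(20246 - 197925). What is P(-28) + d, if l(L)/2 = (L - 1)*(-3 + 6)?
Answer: -57549161783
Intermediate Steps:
l(L) = -6 + 6*L (l(L) = 2*((L - 1)*(-3 + 6)) = 2*((-1 + L)*3) = 2*(-3 + 3*L) = -6 + 6*L)
d = -57549162035 (d = -9 + (201538 + 122356)*(20246 - 197925) = -9 + 323894*(-177679) = -9 - 57549162026 = -57549162035)
P(h) = 252 (P(h) = -7*(-6 + 6*(-5)) = -7*(-6 - 30) = -7*(-36) = 252)
P(-28) + d = 252 - 57549162035 = -57549161783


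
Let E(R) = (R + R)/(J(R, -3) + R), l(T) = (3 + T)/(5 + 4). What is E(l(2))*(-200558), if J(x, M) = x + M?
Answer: 2005580/17 ≈ 1.1798e+5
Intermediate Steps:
l(T) = ⅓ + T/9 (l(T) = (3 + T)/9 = (3 + T)*(⅑) = ⅓ + T/9)
J(x, M) = M + x
E(R) = 2*R/(-3 + 2*R) (E(R) = (R + R)/((-3 + R) + R) = (2*R)/(-3 + 2*R) = 2*R/(-3 + 2*R))
E(l(2))*(-200558) = (2*(⅓ + (⅑)*2)/(-3 + 2*(⅓ + (⅑)*2)))*(-200558) = (2*(⅓ + 2/9)/(-3 + 2*(⅓ + 2/9)))*(-200558) = (2*(5/9)/(-3 + 2*(5/9)))*(-200558) = (2*(5/9)/(-3 + 10/9))*(-200558) = (2*(5/9)/(-17/9))*(-200558) = (2*(5/9)*(-9/17))*(-200558) = -10/17*(-200558) = 2005580/17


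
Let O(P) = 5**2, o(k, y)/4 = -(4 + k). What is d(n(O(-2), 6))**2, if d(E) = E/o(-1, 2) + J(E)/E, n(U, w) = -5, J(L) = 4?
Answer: 529/3600 ≈ 0.14694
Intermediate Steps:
o(k, y) = -16 - 4*k (o(k, y) = 4*(-(4 + k)) = 4*(-4 - k) = -16 - 4*k)
O(P) = 25
d(E) = 4/E - E/12 (d(E) = E/(-16 - 4*(-1)) + 4/E = E/(-16 + 4) + 4/E = E/(-12) + 4/E = E*(-1/12) + 4/E = -E/12 + 4/E = 4/E - E/12)
d(n(O(-2), 6))**2 = (4/(-5) - 1/12*(-5))**2 = (4*(-1/5) + 5/12)**2 = (-4/5 + 5/12)**2 = (-23/60)**2 = 529/3600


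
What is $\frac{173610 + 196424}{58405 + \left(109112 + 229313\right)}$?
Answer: $\frac{26431}{28345} \approx 0.93248$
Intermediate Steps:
$\frac{173610 + 196424}{58405 + \left(109112 + 229313\right)} = \frac{370034}{58405 + 338425} = \frac{370034}{396830} = 370034 \cdot \frac{1}{396830} = \frac{26431}{28345}$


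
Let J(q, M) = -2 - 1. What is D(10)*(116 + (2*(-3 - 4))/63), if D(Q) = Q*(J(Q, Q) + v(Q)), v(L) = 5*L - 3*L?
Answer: 177140/9 ≈ 19682.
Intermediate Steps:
J(q, M) = -3
v(L) = 2*L
D(Q) = Q*(-3 + 2*Q)
D(10)*(116 + (2*(-3 - 4))/63) = (10*(-3 + 2*10))*(116 + (2*(-3 - 4))/63) = (10*(-3 + 20))*(116 + (2*(-7))*(1/63)) = (10*17)*(116 - 14*1/63) = 170*(116 - 2/9) = 170*(1042/9) = 177140/9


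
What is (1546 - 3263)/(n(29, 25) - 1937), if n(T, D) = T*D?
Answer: 17/12 ≈ 1.4167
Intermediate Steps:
n(T, D) = D*T
(1546 - 3263)/(n(29, 25) - 1937) = (1546 - 3263)/(25*29 - 1937) = -1717/(725 - 1937) = -1717/(-1212) = -1717*(-1/1212) = 17/12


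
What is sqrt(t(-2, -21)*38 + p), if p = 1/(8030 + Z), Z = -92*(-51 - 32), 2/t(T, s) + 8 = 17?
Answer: 25*sqrt(3315970)/15666 ≈ 2.9059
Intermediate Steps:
t(T, s) = 2/9 (t(T, s) = 2/(-8 + 17) = 2/9)
Z = 7636 (Z = -92*(-83) = 7636)
p = 1/15666 (p = 1/(8030 + 7636) = 1/15666 ≈ 6.3833e-5)
sqrt(t(-2, -21)*38 + p) = sqrt((2/9)*38 + 1/15666) = sqrt(76/9 + 1/15666) = sqrt(396875/46998) = 25*sqrt(3315970)/15666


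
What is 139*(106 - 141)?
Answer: -4865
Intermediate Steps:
139*(106 - 141) = 139*(-35) = -4865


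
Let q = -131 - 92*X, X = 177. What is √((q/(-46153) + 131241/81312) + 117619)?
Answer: √95070559931643083018/28430248 ≈ 342.96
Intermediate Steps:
q = -16415 (q = -131 - 92*177 = -131 - 16284 = -16415)
√((q/(-46153) + 131241/81312) + 117619) = √((-16415/(-46153) + 131241/81312) + 117619) = √((-16415*(-1/46153) + 131241*(1/81312)) + 117619) = √((16415/46153 + 3977/2464) + 117619) = √(223997041/113720992 + 117619) = √(13375973355089/113720992) = √95070559931643083018/28430248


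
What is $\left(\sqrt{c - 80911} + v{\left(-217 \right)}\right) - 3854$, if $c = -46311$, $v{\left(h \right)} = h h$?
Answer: $43235 + i \sqrt{127222} \approx 43235.0 + 356.68 i$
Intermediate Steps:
$v{\left(h \right)} = h^{2}$
$\left(\sqrt{c - 80911} + v{\left(-217 \right)}\right) - 3854 = \left(\sqrt{-46311 - 80911} + \left(-217\right)^{2}\right) - 3854 = \left(\sqrt{-127222} + 47089\right) - 3854 = \left(i \sqrt{127222} + 47089\right) - 3854 = \left(47089 + i \sqrt{127222}\right) - 3854 = 43235 + i \sqrt{127222}$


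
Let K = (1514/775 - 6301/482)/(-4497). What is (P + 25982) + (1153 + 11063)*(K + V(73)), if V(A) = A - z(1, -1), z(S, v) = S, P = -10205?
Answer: 250678842469497/279975725 ≈ 8.9536e+5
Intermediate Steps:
V(A) = -1 + A (V(A) = A - 1*1 = A - 1 = -1 + A)
K = 1384509/559951450 (K = (1514*(1/775) - 6301*1/482)*(-1/4497) = (1514/775 - 6301/482)*(-1/4497) = -4153527/373550*(-1/4497) = 1384509/559951450 ≈ 0.0024726)
(P + 25982) + (1153 + 11063)*(K + V(73)) = (-10205 + 25982) + (1153 + 11063)*(1384509/559951450 + (-1 + 73)) = 15777 + 12216*(1384509/559951450 + 72) = 15777 + 12216*(40317888909/559951450) = 15777 + 246261665456172/279975725 = 250678842469497/279975725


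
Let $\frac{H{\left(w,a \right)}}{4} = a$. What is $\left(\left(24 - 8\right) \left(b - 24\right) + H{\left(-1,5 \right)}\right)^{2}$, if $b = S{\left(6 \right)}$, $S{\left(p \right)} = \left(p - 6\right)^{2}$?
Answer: $132496$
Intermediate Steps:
$H{\left(w,a \right)} = 4 a$
$S{\left(p \right)} = \left(-6 + p\right)^{2}$ ($S{\left(p \right)} = \left(p - 6\right)^{2} = \left(-6 + p\right)^{2}$)
$b = 0$ ($b = \left(-6 + 6\right)^{2} = 0^{2} = 0$)
$\left(\left(24 - 8\right) \left(b - 24\right) + H{\left(-1,5 \right)}\right)^{2} = \left(\left(24 - 8\right) \left(0 - 24\right) + 4 \cdot 5\right)^{2} = \left(16 \left(-24\right) + 20\right)^{2} = \left(-384 + 20\right)^{2} = \left(-364\right)^{2} = 132496$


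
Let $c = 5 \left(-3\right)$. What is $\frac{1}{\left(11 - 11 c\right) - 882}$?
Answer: $- \frac{1}{706} \approx -0.0014164$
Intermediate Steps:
$c = -15$
$\frac{1}{\left(11 - 11 c\right) - 882} = \frac{1}{\left(11 - -165\right) - 882} = \frac{1}{\left(11 + 165\right) - 882} = \frac{1}{176 - 882} = \frac{1}{-706} = - \frac{1}{706}$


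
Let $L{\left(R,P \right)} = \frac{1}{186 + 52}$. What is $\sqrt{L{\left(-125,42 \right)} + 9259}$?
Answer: $\frac{\sqrt{524467034}}{238} \approx 96.224$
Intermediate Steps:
$L{\left(R,P \right)} = \frac{1}{238}$
$\sqrt{L{\left(-125,42 \right)} + 9259} = \sqrt{\frac{1}{238} + 9259} = \sqrt{\frac{2203643}{238}} = \frac{\sqrt{524467034}}{238}$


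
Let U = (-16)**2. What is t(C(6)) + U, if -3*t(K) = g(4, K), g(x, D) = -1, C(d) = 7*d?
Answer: 769/3 ≈ 256.33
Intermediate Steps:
t(K) = 1/3 (t(K) = -1/3*(-1) = 1/3)
U = 256
t(C(6)) + U = 1/3 + 256 = 769/3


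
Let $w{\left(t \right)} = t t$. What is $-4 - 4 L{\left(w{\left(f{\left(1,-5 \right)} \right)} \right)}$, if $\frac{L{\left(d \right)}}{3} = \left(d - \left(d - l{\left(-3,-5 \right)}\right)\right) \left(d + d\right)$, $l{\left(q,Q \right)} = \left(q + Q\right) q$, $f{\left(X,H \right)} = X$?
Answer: $-580$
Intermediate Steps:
$l{\left(q,Q \right)} = q \left(Q + q\right)$ ($l{\left(q,Q \right)} = \left(Q + q\right) q = q \left(Q + q\right)$)
$w{\left(t \right)} = t^{2}$
$L{\left(d \right)} = 144 d$ ($L{\left(d \right)} = 3 \left(d - \left(d + 3 \left(-5 - 3\right)\right)\right) \left(d + d\right) = 3 \left(d - \left(-24 + d\right)\right) 2 d = 3 \cdot 24 \cdot 2 d = 3 \cdot 48 d = 144 d$)
$-4 - 4 L{\left(w{\left(f{\left(1,-5 \right)} \right)} \right)} = -4 - 4 \cdot 144 \cdot 1^{2} = -4 - 4 \cdot 144 \cdot 1 = -4 - 576 = -580$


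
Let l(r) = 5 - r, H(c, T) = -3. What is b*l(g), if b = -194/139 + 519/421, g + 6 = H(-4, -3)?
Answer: -133462/58519 ≈ -2.2807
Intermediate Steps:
g = -9 (g = -6 - 3 = -9)
b = -9533/58519 (b = -194*1/139 + 519*(1/421) = -194/139 + 519/421 = -9533/58519 ≈ -0.16290)
b*l(g) = -9533*(5 - 1*(-9))/58519 = -9533*(5 + 9)/58519 = -9533/58519*14 = -133462/58519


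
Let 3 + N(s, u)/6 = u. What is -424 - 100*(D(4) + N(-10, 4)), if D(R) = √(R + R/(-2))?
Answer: -1024 - 100*√2 ≈ -1165.4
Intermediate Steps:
N(s, u) = -18 + 6*u
D(R) = √2*√R/2 (D(R) = √(R - R/2) = √(R/2) = √2*√R/2)
-424 - 100*(D(4) + N(-10, 4)) = -424 - 100*(√2*√4/2 + (-18 + 6*4)) = -424 - 100*((½)*√2*2 + (-18 + 24)) = -424 - 100*(√2 + 6) = -424 - 100*(6 + √2) = -424 + (-600 - 100*√2) = -1024 - 100*√2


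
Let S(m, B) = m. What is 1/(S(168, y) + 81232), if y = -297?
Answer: 1/81400 ≈ 1.2285e-5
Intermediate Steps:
1/(S(168, y) + 81232) = 1/(168 + 81232) = 1/81400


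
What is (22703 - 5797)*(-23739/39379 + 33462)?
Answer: 22276636525254/39379 ≈ 5.6570e+8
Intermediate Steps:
(22703 - 5797)*(-23739/39379 + 33462) = 16906*(-23739*1/39379 + 33462) = 16906*(-23739/39379 + 33462) = 16906*(1317676359/39379) = 22276636525254/39379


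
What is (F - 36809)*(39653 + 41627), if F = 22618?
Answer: -1153444480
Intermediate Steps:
(F - 36809)*(39653 + 41627) = (22618 - 36809)*(39653 + 41627) = -14191*81280 = -1153444480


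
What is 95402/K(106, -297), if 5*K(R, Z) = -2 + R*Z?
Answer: -238505/15742 ≈ -15.151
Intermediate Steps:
K(R, Z) = -⅖ + R*Z/5 (K(R, Z) = (-2 + R*Z)/5 = -⅖ + R*Z/5)
95402/K(106, -297) = 95402/(-⅖ + (⅕)*106*(-297)) = 95402/(-⅖ - 31482/5) = 95402/(-31484/5) = 95402*(-5/31484) = -238505/15742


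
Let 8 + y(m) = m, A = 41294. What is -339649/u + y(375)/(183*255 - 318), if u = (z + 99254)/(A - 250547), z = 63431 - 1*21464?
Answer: 3294000555442466/6545169687 ≈ 5.0327e+5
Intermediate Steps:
y(m) = -8 + m
z = 41967 (z = 63431 - 21464 = 41967)
u = -141221/209253 (u = (41967 + 99254)/(41294 - 250547) = 141221/(-209253) = 141221*(-1/209253) = -141221/209253 ≈ -0.67488)
-339649/u + y(375)/(183*255 - 318) = -339649/(-141221/209253) + (-8 + 375)/(183*255 - 318) = -339649*(-209253/141221) + 367/(46665 - 318) = 71072572197/141221 + 367/46347 = 3294000555442466/6545169687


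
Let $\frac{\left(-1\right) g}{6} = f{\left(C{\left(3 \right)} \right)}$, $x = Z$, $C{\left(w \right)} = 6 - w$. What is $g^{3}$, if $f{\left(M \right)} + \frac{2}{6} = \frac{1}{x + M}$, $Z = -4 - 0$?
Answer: $512$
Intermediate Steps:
$Z = -4$ ($Z = -4 + 0 = -4$)
$x = -4$
$f{\left(M \right)} = - \frac{1}{3} + \frac{1}{-4 + M}$
$g = 8$ ($g = - 6 \frac{7 - \left(6 - 3\right)}{3 \left(-4 + \left(6 - 3\right)\right)} = - 6 \frac{7 - 3}{3 \left(-4 + 3\right)} = - 6 \frac{7 - 3}{3 \left(-1\right)} = - 6 \cdot \frac{1}{3} \left(-1\right) 4 = \left(-6\right) \left(- \frac{4}{3}\right) = 8$)
$g^{3} = 8^{3} = 512$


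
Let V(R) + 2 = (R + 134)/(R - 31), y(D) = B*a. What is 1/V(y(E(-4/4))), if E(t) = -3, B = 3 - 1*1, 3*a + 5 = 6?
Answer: -91/586 ≈ -0.15529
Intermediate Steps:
a = ⅓ (a = -5/3 + (⅓)*6 = -5/3 + 2 = ⅓ ≈ 0.33333)
B = 2 (B = 3 - 1 = 2)
y(D) = ⅔ (y(D) = 2*(⅓) = ⅔)
V(R) = -2 + (134 + R)/(-31 + R) (V(R) = -2 + (R + 134)/(R - 31) = -2 + (134 + R)/(-31 + R))
1/V(y(E(-4/4))) = 1/((196 - 1*⅔)/(-31 + ⅔)) = 1/((196 - ⅔)/(-91/3)) = 1/(-3/91*586/3) = 1/(-586/91) = -91/586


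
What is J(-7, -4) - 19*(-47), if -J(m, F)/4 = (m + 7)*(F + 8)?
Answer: 893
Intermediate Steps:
J(m, F) = -4*(7 + m)*(8 + F) (J(m, F) = -4*(m + 7)*(F + 8) = -4*(7 + m)*(8 + F))
J(-7, -4) - 19*(-47) = (-224 - 32*(-7) - 28*(-4) - 4*(-4)*(-7)) - 19*(-47) = (-224 + 224 + 112 - 112) + 893 = 0 + 893 = 893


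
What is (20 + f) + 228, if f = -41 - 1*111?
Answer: 96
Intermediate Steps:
f = -152 (f = -41 - 111 = -152)
(20 + f) + 228 = (20 - 152) + 228 = -132 + 228 = 96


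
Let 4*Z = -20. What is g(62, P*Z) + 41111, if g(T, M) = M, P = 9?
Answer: 41066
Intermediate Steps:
Z = -5 (Z = (¼)*(-20) = -5)
g(62, P*Z) + 41111 = 9*(-5) + 41111 = -45 + 41111 = 41066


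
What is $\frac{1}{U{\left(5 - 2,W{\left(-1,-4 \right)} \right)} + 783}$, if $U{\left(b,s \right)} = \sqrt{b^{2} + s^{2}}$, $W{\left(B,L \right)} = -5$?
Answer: $\frac{783}{613055} - \frac{\sqrt{34}}{613055} \approx 0.0012677$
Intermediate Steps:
$\frac{1}{U{\left(5 - 2,W{\left(-1,-4 \right)} \right)} + 783} = \frac{1}{\sqrt{\left(5 - 2\right)^{2} + \left(-5\right)^{2}} + 783} = \frac{1}{\sqrt{\left(5 - 2\right)^{2} + 25} + 783} = \frac{1}{\sqrt{3^{2} + 25} + 783} = \frac{1}{\sqrt{9 + 25} + 783} = \frac{1}{\sqrt{34} + 783} = \frac{1}{783 + \sqrt{34}}$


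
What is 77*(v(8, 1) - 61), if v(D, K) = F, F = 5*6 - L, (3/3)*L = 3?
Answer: -2618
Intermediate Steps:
L = 3
F = 27 (F = 5*6 - 1*3 = 30 - 3 = 27)
v(D, K) = 27
77*(v(8, 1) - 61) = 77*(27 - 61) = 77*(-34) = -2618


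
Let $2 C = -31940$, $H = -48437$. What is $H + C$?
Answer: $-64407$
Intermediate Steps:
$C = -15970$ ($C = \frac{1}{2} \left(-31940\right) = -15970$)
$H + C = -48437 - 15970 = -64407$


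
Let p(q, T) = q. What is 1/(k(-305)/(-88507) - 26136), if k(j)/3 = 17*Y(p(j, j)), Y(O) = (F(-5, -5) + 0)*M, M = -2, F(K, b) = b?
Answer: -88507/2313219462 ≈ -3.8261e-5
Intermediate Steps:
Y(O) = 10 (Y(O) = (-5 + 0)*(-2) = -5*(-2) = 10)
k(j) = 510 (k(j) = 3*(17*10) = 3*170 = 510)
1/(k(-305)/(-88507) - 26136) = 1/(510/(-88507) - 26136) = 1/(510*(-1/88507) - 26136) = 1/(-510/88507 - 26136) = 1/(-2313219462/88507) = -88507/2313219462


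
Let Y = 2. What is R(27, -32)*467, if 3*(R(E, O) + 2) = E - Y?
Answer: 8873/3 ≈ 2957.7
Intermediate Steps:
R(E, O) = -8/3 + E/3 (R(E, O) = -2 + (E - 1*2)/3 = -2 + (E - 2)/3 = -2 + (-2 + E)/3 = -2 + (-2/3 + E/3) = -8/3 + E/3)
R(27, -32)*467 = (-8/3 + (1/3)*27)*467 = (-8/3 + 9)*467 = (19/3)*467 = 8873/3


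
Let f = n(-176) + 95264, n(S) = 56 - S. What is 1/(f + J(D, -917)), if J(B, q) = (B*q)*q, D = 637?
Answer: 1/535741789 ≈ 1.8666e-9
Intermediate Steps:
J(B, q) = B*q²
f = 95496 (f = (56 - 1*(-176)) + 95264 = (56 + 176) + 95264 = 232 + 95264 = 95496)
1/(f + J(D, -917)) = 1/(95496 + 637*(-917)²) = 1/(95496 + 637*840889) = 1/(95496 + 535646293) = 1/535741789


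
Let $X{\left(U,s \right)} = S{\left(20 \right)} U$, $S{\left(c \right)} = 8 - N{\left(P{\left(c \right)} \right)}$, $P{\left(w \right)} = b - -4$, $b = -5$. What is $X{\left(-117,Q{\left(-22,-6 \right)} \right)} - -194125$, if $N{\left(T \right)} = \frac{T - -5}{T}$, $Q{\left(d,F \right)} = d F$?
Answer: $192721$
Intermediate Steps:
$Q{\left(d,F \right)} = F d$
$P{\left(w \right)} = -1$ ($P{\left(w \right)} = -5 - -4 = -5 + 4 = -1$)
$N{\left(T \right)} = \frac{5 + T}{T}$ ($N{\left(T \right)} = \frac{T + 5}{T} = \frac{5 + T}{T}$)
$S{\left(c \right)} = 12$ ($S{\left(c \right)} = 8 - \frac{5 - 1}{-1} = 8 - \left(-1\right) 4 = 8 - -4 = 8 + 4 = 12$)
$X{\left(U,s \right)} = 12 U$
$X{\left(-117,Q{\left(-22,-6 \right)} \right)} - -194125 = 12 \left(-117\right) - -194125 = -1404 + 194125 = 192721$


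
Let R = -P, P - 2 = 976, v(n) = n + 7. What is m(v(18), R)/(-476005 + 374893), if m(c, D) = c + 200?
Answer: -75/33704 ≈ -0.0022253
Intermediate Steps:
v(n) = 7 + n
P = 978 (P = 2 + 976 = 978)
R = -978 (R = -1*978 = -978)
m(c, D) = 200 + c
m(v(18), R)/(-476005 + 374893) = (200 + (7 + 18))/(-476005 + 374893) = (200 + 25)/(-101112) = 225*(-1/101112) = -75/33704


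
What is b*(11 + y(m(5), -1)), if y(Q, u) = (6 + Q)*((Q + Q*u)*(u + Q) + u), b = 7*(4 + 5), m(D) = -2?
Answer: 441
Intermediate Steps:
b = 63 (b = 7*9 = 63)
y(Q, u) = (6 + Q)*(u + (Q + u)*(Q + Q*u)) (y(Q, u) = (6 + Q)*((Q + Q*u)*(Q + u) + u) = (6 + Q)*((Q + u)*(Q + Q*u) + u) = (6 + Q)*(u + (Q + u)*(Q + Q*u)))
b*(11 + y(m(5), -1)) = 63*(11 + ((-2)³ + 6*(-1) + 6*(-2)² - 1*(-2)³ + (-2)²*(-1)² + 6*(-2)*(-1)² + 7*(-2)*(-1) + 7*(-1)*(-2)²)) = 63*(11 + (-8 - 6 + 6*4 - 1*(-8) + 4*1 + 6*(-2)*1 + 14 + 7*(-1)*4)) = 63*(11 + (-8 - 6 + 24 + 8 + 4 - 12 + 14 - 28)) = 63*(11 - 4) = 63*7 = 441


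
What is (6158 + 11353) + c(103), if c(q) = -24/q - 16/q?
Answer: 1803593/103 ≈ 17511.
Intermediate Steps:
c(q) = -40/q
(6158 + 11353) + c(103) = (6158 + 11353) - 40/103 = 17511 - 40*1/103 = 17511 - 40/103 = 1803593/103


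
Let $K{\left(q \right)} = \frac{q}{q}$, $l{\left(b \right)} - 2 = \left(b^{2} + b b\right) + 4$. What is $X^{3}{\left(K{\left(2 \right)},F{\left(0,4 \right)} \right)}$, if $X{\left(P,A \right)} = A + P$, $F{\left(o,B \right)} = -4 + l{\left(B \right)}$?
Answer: $42875$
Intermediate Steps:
$l{\left(b \right)} = 6 + 2 b^{2}$ ($l{\left(b \right)} = 2 + \left(\left(b^{2} + b b\right) + 4\right) = 2 + \left(\left(b^{2} + b^{2}\right) + 4\right) = 2 + \left(2 b^{2} + 4\right) = 2 + \left(4 + 2 b^{2}\right) = 6 + 2 b^{2}$)
$K{\left(q \right)} = 1$
$F{\left(o,B \right)} = 2 + 2 B^{2}$ ($F{\left(o,B \right)} = -4 + \left(6 + 2 B^{2}\right) = 2 + 2 B^{2}$)
$X^{3}{\left(K{\left(2 \right)},F{\left(0,4 \right)} \right)} = \left(\left(2 + 2 \cdot 4^{2}\right) + 1\right)^{3} = \left(\left(2 + 2 \cdot 16\right) + 1\right)^{3} = \left(\left(2 + 32\right) + 1\right)^{3} = \left(34 + 1\right)^{3} = 35^{3} = 42875$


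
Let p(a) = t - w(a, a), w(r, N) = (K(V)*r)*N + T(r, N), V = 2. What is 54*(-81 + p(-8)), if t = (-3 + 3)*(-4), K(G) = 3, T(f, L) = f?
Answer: -14310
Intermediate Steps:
t = 0 (t = 0*(-4) = 0)
w(r, N) = r + 3*N*r (w(r, N) = (3*r)*N + r = 3*N*r + r = r + 3*N*r)
p(a) = -a*(1 + 3*a) (p(a) = 0 - a*(1 + 3*a) = -a*(1 + 3*a))
54*(-81 + p(-8)) = 54*(-81 - 8*(-1 - 3*(-8))) = 54*(-81 - 8*(-1 + 24)) = 54*(-81 - 8*23) = 54*(-81 - 184) = 54*(-265) = -14310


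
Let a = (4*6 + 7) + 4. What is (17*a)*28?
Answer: 16660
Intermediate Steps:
a = 35 (a = (24 + 7) + 4 = 31 + 4 = 35)
(17*a)*28 = (17*35)*28 = 595*28 = 16660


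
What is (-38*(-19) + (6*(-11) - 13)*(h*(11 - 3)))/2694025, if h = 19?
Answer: -11286/2694025 ≈ -0.0041893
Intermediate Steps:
(-38*(-19) + (6*(-11) - 13)*(h*(11 - 3)))/2694025 = (-38*(-19) + (6*(-11) - 13)*(19*(11 - 3)))/2694025 = (722 + (-66 - 13)*(19*8))*(1/2694025) = (722 - 79*152)*(1/2694025) = (722 - 12008)*(1/2694025) = -11286*1/2694025 = -11286/2694025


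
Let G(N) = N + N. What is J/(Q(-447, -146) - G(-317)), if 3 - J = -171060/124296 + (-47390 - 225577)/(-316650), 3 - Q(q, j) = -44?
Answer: 960502972/186132094725 ≈ 0.0051603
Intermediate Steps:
Q(q, j) = 47 (Q(q, j) = 3 - 1*(-44) = 3 + 44 = 47)
G(N) = 2*N
J = 960502972/273321725 (J = 3 - (-171060/124296 + (-47390 - 225577)/(-316650)) = 3 - (-171060*1/124296 - 272967*(-1/316650)) = 3 - (-14255/10358 + 90989/105550) = 3 - 1*(-140537797/273321725) = 3 + 140537797/273321725 = 960502972/273321725 ≈ 3.5142)
J/(Q(-447, -146) - G(-317)) = 960502972/(273321725*(47 - 2*(-317))) = 960502972/(273321725*(47 - 1*(-634))) = 960502972/(273321725*(47 + 634)) = (960502972/273321725)/681 = (960502972/273321725)*(1/681) = 960502972/186132094725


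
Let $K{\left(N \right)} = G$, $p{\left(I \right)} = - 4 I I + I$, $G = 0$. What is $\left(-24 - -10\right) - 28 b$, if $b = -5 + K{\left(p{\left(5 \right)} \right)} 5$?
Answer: $126$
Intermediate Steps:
$p{\left(I \right)} = I - 4 I^{2}$ ($p{\left(I \right)} = - 4 I^{2} + I = I - 4 I^{2}$)
$K{\left(N \right)} = 0$
$b = -5$ ($b = -5 + 0 \cdot 5 = -5 + 0 = -5$)
$\left(-24 - -10\right) - 28 b = \left(-24 - -10\right) - -140 = \left(-24 + 10\right) + 140 = -14 + 140 = 126$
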